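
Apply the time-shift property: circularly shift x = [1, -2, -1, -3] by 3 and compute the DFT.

Time shift by 3: X_shifted[k] = ω_4^(3k) · X[k]
Shifted x = [-2, -1, -3, 1]

DFT(x[n-3]) = [-5, 1+2i, -5, 1-2i]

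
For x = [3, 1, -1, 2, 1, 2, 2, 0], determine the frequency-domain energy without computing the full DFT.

Parseval: Σ|x[n]|² = (1/N)Σ|X[k]|², so Σ|X[k]|² = N·Σ|x[n]|² = 8·24.0000

Σ|X[k]|² = N·Σ|x[n]|² = 8·24.0000 = 192.0000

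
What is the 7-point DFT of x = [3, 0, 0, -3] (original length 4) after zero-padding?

Original 4-point DFT: [0, 3-3i, 6, 3+3i]
Zero-padded 7-point DFT provides frequency interpolation.

DFT_7([x, 0, ...]) = [0, 5.7029+1.3017i, 1.1295-2.3455i, 3.6676+2.9248i, 3.6676-2.9248i, 1.1295+2.3455i, 5.7029-1.3017i]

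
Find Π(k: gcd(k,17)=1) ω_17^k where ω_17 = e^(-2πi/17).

The primitive 17th roots of unity are ω_17^k for k coprime to 17: k ∈ {1, 2, 3, 4, 5, 6, 7, 8, 9, 10, 11, 12, 13, 14, 15, 16}
Their product equals the constant term of the cyclotomic polynomial Φ_17(x) up to sign.
For n ≥ 3, the product of all primitive nth roots of unity is 1. (For n=1 it is 1; for n=2 it is -1.)

1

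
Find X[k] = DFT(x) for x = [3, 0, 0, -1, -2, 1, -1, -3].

X[k] = Σ(n=0 to 7) x[n] · ω_8^(nk)
where ω_8 = e^(-2πi/8)

Computing each X[k]:
X[0] = -3
X[1] = 2.8787-1.7071i
X[2] = 2-5i
X[3] = 7.1213+0.2929i
X[4] = 3
X[5] = 7.1213-0.2929i
X[6] = 2+5i
X[7] = 2.8787+1.7071i

X = [-3, 2.8787-1.7071i, 2-5i, 7.1213+0.2929i, 3, 7.1213-0.2929i, 2+5i, 2.8787+1.7071i]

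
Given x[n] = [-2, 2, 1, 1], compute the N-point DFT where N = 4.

X[k] = Σ(n=0 to 3) x[n] · ω_4^(nk)
where ω_4 = e^(-2πi/4)

Computing each X[k]:
X[0] = 2
X[1] = -3-1i
X[2] = -4
X[3] = -3+1i

X = [2, -3-1i, -4, -3+1i]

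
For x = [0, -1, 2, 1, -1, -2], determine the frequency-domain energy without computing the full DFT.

Parseval: Σ|x[n]|² = (1/N)Σ|X[k]|², so Σ|X[k]|² = N·Σ|x[n]|² = 6·11.0000

Σ|X[k]|² = N·Σ|x[n]|² = 6·11.0000 = 66.0000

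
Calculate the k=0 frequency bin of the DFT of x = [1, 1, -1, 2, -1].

X[0] = Σ(n=0 to 4) x[n] · ω_5^0 = Σ x[n]
= (1) + (1) + (-1) + (2) + (-1)

X[0] = 2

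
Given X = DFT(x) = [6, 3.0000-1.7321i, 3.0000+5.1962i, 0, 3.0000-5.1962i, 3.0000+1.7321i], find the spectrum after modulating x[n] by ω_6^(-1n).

Modulation property: DFT(ω_6^(-1n)·x[n]) = X[(k-1) mod 6], so circularly shift X by 1 positions.

X[k-1] = [3.0000+1.7321i, 6, 3.0000-1.7321i, 3.0000+5.1962i, 0, 3.0000-5.1962i]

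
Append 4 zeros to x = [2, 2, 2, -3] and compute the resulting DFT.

Original 4-point DFT: [3, -5i, 5, 5i]
Zero-padded 8-point DFT provides frequency interpolation.

DFT_8([x, 0, ...]) = [3, 5.5355-1.2929i, -5i, -1.5355+2.7071i, 5, -1.5355-2.7071i, 5i, 5.5355+1.2929i]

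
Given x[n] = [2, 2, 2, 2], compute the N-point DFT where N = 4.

X[k] = Σ(n=0 to 3) x[n] · ω_4^(nk)
where ω_4 = e^(-2πi/4)

Computing each X[k]:
X[0] = 8
X[1] = 0
X[2] = 0
X[3] = 0

X = [8, 0, 0, 0]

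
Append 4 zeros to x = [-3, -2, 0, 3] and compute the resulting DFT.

Original 4-point DFT: [-2, -3+5i, -4, -3-5i]
Zero-padded 8-point DFT provides frequency interpolation.

DFT_8([x, 0, ...]) = [-2, -6.5355-0.7071i, -3+5i, 0.5355-0.7071i, -4, 0.5355+0.7071i, -3-5i, -6.5355+0.7071i]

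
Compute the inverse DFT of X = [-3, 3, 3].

x[n] = (1/3) Σ(k=0 to 2) X[k] · e^(2πikn/3)

Computing each x[n]:
x[0] = 1
x[1] = -2
x[2] = -2

x = [1, -2, -2]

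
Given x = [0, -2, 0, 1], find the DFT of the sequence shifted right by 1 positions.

Time shift by 1: X_shifted[k] = ω_4^(1k) · X[k]
Shifted x = [1, 0, -2, 0]

DFT(x[n-1]) = [-1, 3, -1, 3]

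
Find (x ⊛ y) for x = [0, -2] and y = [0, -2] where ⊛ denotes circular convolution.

(x ⊛ y)[n] = Σ(m=0 to 1) x[m] · y[(n-m) mod 2]

Computing each output sample:
(x ⊛ y)[0] = 4
(x ⊛ y)[1] = 0

x ⊛ y = [4, 0]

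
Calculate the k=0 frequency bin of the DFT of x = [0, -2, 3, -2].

X[0] = Σ(n=0 to 3) x[n] · ω_4^0 = Σ x[n]
= (0) + (-2) + (3) + (-2)

X[0] = -1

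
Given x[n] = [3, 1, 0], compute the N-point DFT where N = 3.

X[k] = Σ(n=0 to 2) x[n] · ω_3^(nk)
where ω_3 = e^(-2πi/3)

Computing each X[k]:
X[0] = 4
X[1] = 2.5000-0.8660i
X[2] = 2.5000+0.8660i

X = [4, 2.5000-0.8660i, 2.5000+0.8660i]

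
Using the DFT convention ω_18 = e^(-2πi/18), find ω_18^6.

ω_18^6 = e^(-2πi·6/18)
= cos(-2π·6/18) + i·sin(-2π·6/18)
= cos(-12π/18) + i·sin(-12π/18)

ω_18^6 = cos(-12π/18) + i·sin(-12π/18) = -0.5000-0.8660i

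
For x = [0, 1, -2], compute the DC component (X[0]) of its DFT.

X[0] = Σ(n=0 to 2) x[n] · ω_3^0 = Σ x[n]
= (0) + (1) + (-2)

X[0] = -1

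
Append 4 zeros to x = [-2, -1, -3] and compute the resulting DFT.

Original 3-point DFT: [-6, -1.7321i, 1.7321i]
Zero-padded 7-point DFT provides frequency interpolation.

DFT_7([x, 0, ...]) = [-6, -1.9559+3.7066i, 0.9254-0.3267i, -2.9695-1.9116i, -2.9695+1.9116i, 0.9254+0.3267i, -1.9559-3.7066i]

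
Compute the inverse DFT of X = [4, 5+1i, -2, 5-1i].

x[n] = (1/4) Σ(k=0 to 3) X[k] · e^(2πikn/4)

Computing each x[n]:
x[0] = 3
x[1] = 1
x[2] = -2
x[3] = 2

x = [3, 1, -2, 2]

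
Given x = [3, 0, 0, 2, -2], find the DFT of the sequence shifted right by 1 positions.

Time shift by 1: X_shifted[k] = ω_5^(1k) · X[k]
Shifted x = [-2, 3, 0, 0, 2]

DFT(x[n-1]) = [3, -0.4549-0.9511i, -6.0451-0.5878i, -6.0451+0.5878i, -0.4549+0.9511i]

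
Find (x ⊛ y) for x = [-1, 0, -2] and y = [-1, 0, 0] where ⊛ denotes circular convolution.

(x ⊛ y)[n] = Σ(m=0 to 2) x[m] · y[(n-m) mod 3]

Computing each output sample:
(x ⊛ y)[0] = 1
(x ⊛ y)[1] = 0
(x ⊛ y)[2] = 2

x ⊛ y = [1, 0, 2]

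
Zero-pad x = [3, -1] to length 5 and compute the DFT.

Original 2-point DFT: [2, 4]
Zero-padded 5-point DFT provides frequency interpolation.

DFT_5([x, 0, ...]) = [2, 2.6910+0.9511i, 3.8090+0.5878i, 3.8090-0.5878i, 2.6910-0.9511i]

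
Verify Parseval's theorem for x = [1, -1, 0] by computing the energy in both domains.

Time domain:
Σ|x[n]|² = |1|² + |-1|² + |0|² = 2.0000

Frequency domain:
(1/3)Σ|X[k]|² = (1/3)(|0|² + |1.5000+0.8660i|² + |1.5000-0.8660i|²) = (1/3)·6.0000 = 2.0000

Both sides agree, confirming Parseval's theorem.

Σ|x[n]|² = (1/N)Σ|X[k]|² = 2.0000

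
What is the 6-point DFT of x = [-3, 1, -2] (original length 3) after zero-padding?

Original 3-point DFT: [-4, -2.5000-2.5981i, -2.5000+2.5981i]
Zero-padded 6-point DFT provides frequency interpolation.

DFT_6([x, 0, ...]) = [-4, -1.5000+0.8660i, -2.5000-2.5981i, -6, -2.5000+2.5981i, -1.5000-0.8660i]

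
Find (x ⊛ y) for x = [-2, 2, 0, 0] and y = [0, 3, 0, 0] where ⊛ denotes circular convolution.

(x ⊛ y)[n] = Σ(m=0 to 3) x[m] · y[(n-m) mod 4]

Computing each output sample:
(x ⊛ y)[0] = 0
(x ⊛ y)[1] = -6
(x ⊛ y)[2] = 6
(x ⊛ y)[3] = 0

x ⊛ y = [0, -6, 6, 0]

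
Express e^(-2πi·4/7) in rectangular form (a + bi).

ω_7^4 = e^(-2πi·4/7)
= cos(-2π·4/7) + i·sin(-2π·4/7)
= cos(-8π/7) + i·sin(-8π/7)

ω_7^4 = cos(-8π/7) + i·sin(-8π/7) = -0.9010+0.4339i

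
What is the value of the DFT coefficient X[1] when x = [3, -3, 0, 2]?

X[1] = Σ(n=0 to 3) x[n] · ω_4^(1n) where ω_4 = e^(-2πi/4)
= (3)·ω_4^0 + (-3)·ω_4^1 + (0)·ω_4^2 + (2)·ω_4^3

X[1] = 3+5i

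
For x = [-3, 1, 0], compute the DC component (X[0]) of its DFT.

X[0] = Σ(n=0 to 2) x[n] · ω_3^0 = Σ x[n]
= (-3) + (1) + (0)

X[0] = -2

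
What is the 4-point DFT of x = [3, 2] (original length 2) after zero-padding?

Original 2-point DFT: [5, 1]
Zero-padded 4-point DFT provides frequency interpolation.

DFT_4([x, 0, ...]) = [5, 3-2i, 1, 3+2i]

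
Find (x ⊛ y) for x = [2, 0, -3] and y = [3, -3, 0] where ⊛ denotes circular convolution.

(x ⊛ y)[n] = Σ(m=0 to 2) x[m] · y[(n-m) mod 3]

Computing each output sample:
(x ⊛ y)[0] = 15
(x ⊛ y)[1] = -6
(x ⊛ y)[2] = -9

x ⊛ y = [15, -6, -9]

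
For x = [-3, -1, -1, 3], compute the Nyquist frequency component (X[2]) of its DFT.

X[2] = Σ(n=0 to 3) x[n] · ω_4^(2n) where ω_4 = e^(-2πi/4)
= (-3)·ω_4^0 + (-1)·ω_4^2 + (-1)·ω_4^4 + (3)·ω_4^6

X[2] = -6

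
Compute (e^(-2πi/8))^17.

Since ω_8^8 = 1, powers reduce modulo 8.
17 mod 8 = 1
So ω_8^17 = ω_8^1 = e^(-2πi·1/8)

ω_8^17 = ω_8^1 = 0.7071-0.7071i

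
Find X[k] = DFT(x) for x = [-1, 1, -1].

X[k] = Σ(n=0 to 2) x[n] · ω_3^(nk)
where ω_3 = e^(-2πi/3)

Computing each X[k]:
X[0] = -1
X[1] = -1.0000-1.7321i
X[2] = -1.0000+1.7321i

X = [-1, -1.0000-1.7321i, -1.0000+1.7321i]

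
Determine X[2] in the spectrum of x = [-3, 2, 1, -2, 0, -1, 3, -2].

X[2] = Σ(n=0 to 7) x[n] · ω_8^(2n) where ω_8 = e^(-2πi/8)
= (-3)·ω_8^0 + (2)·ω_8^2 + (1)·ω_8^4 + (-2)·ω_8^6 + (0)·ω_8^8 + (-1)·ω_8^10 + (3)·ω_8^12 + (-2)·ω_8^14

X[2] = -7-5i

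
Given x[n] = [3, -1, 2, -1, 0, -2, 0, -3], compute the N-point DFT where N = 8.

X[k] = Σ(n=0 to 7) x[n] · ω_8^(nk)
where ω_8 = e^(-2πi/8)

Computing each X[k]:
X[0] = -2
X[1] = 2.2929-4.1213i
X[2] = 1-1i
X[3] = 3.7071-0.1213i
X[4] = 12
X[5] = 3.7071+0.1213i
X[6] = 1+1i
X[7] = 2.2929+4.1213i

X = [-2, 2.2929-4.1213i, 1-1i, 3.7071-0.1213i, 12, 3.7071+0.1213i, 1+1i, 2.2929+4.1213i]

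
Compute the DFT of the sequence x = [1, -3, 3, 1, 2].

X[k] = Σ(n=0 to 4) x[n] · ω_5^(nk)
where ω_5 = e^(-2πi/5)

Computing each X[k]:
X[0] = 4
X[1] = -2.5451+3.5797i
X[2] = 3.0451+4.8410i
X[3] = 3.0451-4.8410i
X[4] = -2.5451-3.5797i

X = [4, -2.5451+3.5797i, 3.0451+4.8410i, 3.0451-4.8410i, -2.5451-3.5797i]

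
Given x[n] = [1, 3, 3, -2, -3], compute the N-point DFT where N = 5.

X[k] = Σ(n=0 to 4) x[n] · ω_5^(nk)
where ω_5 = e^(-2πi/5)

Computing each X[k]:
X[0] = 2
X[1] = 0.1910-8.6453i
X[2] = 1.3090+1.2286i
X[3] = 1.3090-1.2286i
X[4] = 0.1910+8.6453i

X = [2, 0.1910-8.6453i, 1.3090+1.2286i, 1.3090-1.2286i, 0.1910+8.6453i]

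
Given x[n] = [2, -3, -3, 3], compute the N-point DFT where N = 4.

X[k] = Σ(n=0 to 3) x[n] · ω_4^(nk)
where ω_4 = e^(-2πi/4)

Computing each X[k]:
X[0] = -1
X[1] = 5+6i
X[2] = -1
X[3] = 5-6i

X = [-1, 5+6i, -1, 5-6i]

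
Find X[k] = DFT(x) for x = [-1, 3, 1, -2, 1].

X[k] = Σ(n=0 to 4) x[n] · ω_5^(nk)
where ω_5 = e^(-2πi/5)

Computing each X[k]:
X[0] = 2
X[1] = 1.0451-3.6655i
X[2] = -4.5451+1.6776i
X[3] = -4.5451-1.6776i
X[4] = 1.0451+3.6655i

X = [2, 1.0451-3.6655i, -4.5451+1.6776i, -4.5451-1.6776i, 1.0451+3.6655i]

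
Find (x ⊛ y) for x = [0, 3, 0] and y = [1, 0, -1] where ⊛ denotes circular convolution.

(x ⊛ y)[n] = Σ(m=0 to 2) x[m] · y[(n-m) mod 3]

Computing each output sample:
(x ⊛ y)[0] = -3
(x ⊛ y)[1] = 3
(x ⊛ y)[2] = 0

x ⊛ y = [-3, 3, 0]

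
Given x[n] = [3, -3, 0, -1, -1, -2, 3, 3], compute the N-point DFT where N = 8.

X[k] = Σ(n=0 to 7) x[n] · ω_8^(nk)
where ω_8 = e^(-2πi/8)

Computing each X[k]:
X[0] = 2
X[1] = 6.1213+6.5355i
X[2] = -1+7i
X[3] = 1.8787+0.5355i
X[4] = 8
X[5] = 1.8787-0.5355i
X[6] = -1-7i
X[7] = 6.1213-6.5355i

X = [2, 6.1213+6.5355i, -1+7i, 1.8787+0.5355i, 8, 1.8787-0.5355i, -1-7i, 6.1213-6.5355i]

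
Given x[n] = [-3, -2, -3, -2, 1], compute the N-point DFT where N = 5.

X[k] = Σ(n=0 to 4) x[n] · ω_5^(nk)
where ω_5 = e^(-2πi/5)

Computing each X[k]:
X[0] = -9
X[1] = 0.7361+3.4410i
X[2] = -3.7361+0.8123i
X[3] = -3.7361-0.8123i
X[4] = 0.7361-3.4410i

X = [-9, 0.7361+3.4410i, -3.7361+0.8123i, -3.7361-0.8123i, 0.7361-3.4410i]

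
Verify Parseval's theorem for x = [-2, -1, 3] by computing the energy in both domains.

Time domain:
Σ|x[n]|² = |-2|² + |-1|² + |3|² = 14.0000

Frequency domain:
(1/3)Σ|X[k]|² = (1/3)(|0|² + |-3.0000+3.4641i|² + |-3.0000-3.4641i|²) = (1/3)·42.0000 = 14.0000

Both sides agree, confirming Parseval's theorem.

Σ|x[n]|² = (1/N)Σ|X[k]|² = 14.0000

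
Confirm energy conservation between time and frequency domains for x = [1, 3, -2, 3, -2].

Time domain:
Σ|x[n]|² = |1|² + |3|² + |-2|² + |3|² + |-2|² = 27.0000

Frequency domain:
(1/5)Σ|X[k]|² = (1/5)(|3|² + |0.5000-1.8164i|² + |0.5000-7.6942i|² + |0.5000+7.6942i|² + |0.5000+1.8164i|²) = (1/5)·135.0000 = 27.0000

Both sides agree, confirming Parseval's theorem.

Σ|x[n]|² = (1/N)Σ|X[k]|² = 27.0000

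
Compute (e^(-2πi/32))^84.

Since ω_32^32 = 1, powers reduce modulo 32.
84 mod 32 = 20
So ω_32^84 = ω_32^20 = e^(-2πi·20/32)

ω_32^84 = ω_32^20 = -0.7071+0.7071i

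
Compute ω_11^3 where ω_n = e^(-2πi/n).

ω_11^3 = e^(-2πi·3/11)
= cos(-2π·3/11) + i·sin(-2π·3/11)
= cos(-6π/11) + i·sin(-6π/11)

ω_11^3 = cos(-6π/11) + i·sin(-6π/11) = -0.1423-0.9898i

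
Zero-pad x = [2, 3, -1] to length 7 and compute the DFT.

Original 3-point DFT: [4, 1.0000-3.4641i, 1.0000+3.4641i]
Zero-padded 7-point DFT provides frequency interpolation.

DFT_7([x, 0, ...]) = [4, 4.0930-1.3706i, 2.2334-3.3587i, -1.3264-2.0835i, -1.3264+2.0835i, 2.2334+3.3587i, 4.0930+1.3706i]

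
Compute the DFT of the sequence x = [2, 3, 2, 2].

X[k] = Σ(n=0 to 3) x[n] · ω_4^(nk)
where ω_4 = e^(-2πi/4)

Computing each X[k]:
X[0] = 9
X[1] = -1i
X[2] = -1
X[3] = 1i

X = [9, -1i, -1, 1i]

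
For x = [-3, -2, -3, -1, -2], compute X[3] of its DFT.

X[3] = Σ(n=0 to 4) x[n] · ω_5^(3n) where ω_5 = e^(-2πi/5)
= (-3)·ω_5^0 + (-2)·ω_5^3 + (-3)·ω_5^6 + (-1)·ω_5^9 + (-2)·ω_5^12

X[3] = -1.0000+1.9021i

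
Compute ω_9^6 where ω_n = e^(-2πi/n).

ω_9^6 = e^(-2πi·6/9)
= cos(-2π·6/9) + i·sin(-2π·6/9)
= cos(-12π/9) + i·sin(-12π/9)

ω_9^6 = cos(-12π/9) + i·sin(-12π/9) = -0.5000+0.8660i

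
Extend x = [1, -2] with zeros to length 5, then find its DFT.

Original 2-point DFT: [-1, 3]
Zero-padded 5-point DFT provides frequency interpolation.

DFT_5([x, 0, ...]) = [-1, 0.3820+1.9021i, 2.6180+1.1756i, 2.6180-1.1756i, 0.3820-1.9021i]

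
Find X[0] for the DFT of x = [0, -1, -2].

X[0] = Σ(n=0 to 2) x[n] · ω_3^0 = Σ x[n]
= (0) + (-1) + (-2)

X[0] = -3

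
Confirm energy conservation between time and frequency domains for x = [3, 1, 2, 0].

Time domain:
Σ|x[n]|² = |3|² + |1|² + |2|² + |0|² = 14.0000

Frequency domain:
(1/4)Σ|X[k]|² = (1/4)(|6|² + |1-1i|² + |4|² + |1+1i|²) = (1/4)·56.0000 = 14.0000

Both sides agree, confirming Parseval's theorem.

Σ|x[n]|² = (1/N)Σ|X[k]|² = 14.0000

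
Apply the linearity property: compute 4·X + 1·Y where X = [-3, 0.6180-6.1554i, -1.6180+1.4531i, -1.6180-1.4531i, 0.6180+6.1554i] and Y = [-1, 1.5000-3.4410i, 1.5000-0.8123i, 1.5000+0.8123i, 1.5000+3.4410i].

By linearity: DFT(4x + 1y) = 4·DFT(x) + 1·DFT(y)
= 4·[-3, 0.6180-6.1554i, -1.6180+1.4531i, -1.6180-1.4531i, 0.6180+6.1554i] + 1·[-1, 1.5000-3.4410i, 1.5000-0.8123i, 1.5000+0.8123i, 1.5000+3.4410i]

Computing element-wise:
Z[0] = 4·(-3) + 1·(-1) = -13
Z[1] = 4·(0.6180-6.1554i) + 1·(1.5000-3.4410i) = 3.9720-28.0626i
Z[2] = 4·(-1.6180+1.4531i) + 1·(1.5000-0.8123i) = -4.9720+5.0001i
Z[3] = 4·(-1.6180-1.4531i) + 1·(1.5000+0.8123i) = -4.9720-5.0001i
Z[4] = 4·(0.6180+6.1554i) + 1·(1.5000+3.4410i) = 3.9720+28.0626i

DFT(4x + 1y) = 4·X + 1·Y = [-13, 3.9720-28.0626i, -4.9720+5.0001i, -4.9720-5.0001i, 3.9720+28.0626i]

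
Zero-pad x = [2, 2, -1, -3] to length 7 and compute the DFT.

Original 4-point DFT: [0, 3-5i, 2, 3+5i]
Zero-padded 7-point DFT provides frequency interpolation.

DFT_7([x, 0, ...]) = [0, 6.1724+0.7129i, 0.5855-4.7292i, 0.2421+1.2752i, 0.2421-1.2752i, 0.5855+4.7292i, 6.1724-0.7129i]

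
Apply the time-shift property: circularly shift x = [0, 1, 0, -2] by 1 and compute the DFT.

Time shift by 1: X_shifted[k] = ω_4^(1k) · X[k]
Shifted x = [-2, 0, 1, 0]

DFT(x[n-1]) = [-1, -3, -1, -3]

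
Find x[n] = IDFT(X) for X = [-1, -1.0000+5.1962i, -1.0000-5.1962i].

x[n] = (1/3) Σ(k=0 to 2) X[k] · e^(2πikn/3)

Computing each x[n]:
x[0] = -1
x[1] = -3
x[2] = 3

x = [-1, -3, 3]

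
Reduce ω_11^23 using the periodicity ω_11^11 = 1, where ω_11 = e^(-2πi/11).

Since ω_11^11 = 1, powers reduce modulo 11.
23 mod 11 = 1
So ω_11^23 = ω_11^1 = e^(-2πi·1/11)

ω_11^23 = ω_11^1 = 0.8413-0.5406i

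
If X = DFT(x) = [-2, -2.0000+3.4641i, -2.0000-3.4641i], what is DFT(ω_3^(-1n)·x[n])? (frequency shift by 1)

Modulation property: DFT(ω_3^(-1n)·x[n]) = X[(k-1) mod 3], so circularly shift X by 1 positions.

X[k-1] = [-2.0000-3.4641i, -2, -2.0000+3.4641i]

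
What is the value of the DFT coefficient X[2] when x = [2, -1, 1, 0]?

X[2] = Σ(n=0 to 3) x[n] · ω_4^(2n) where ω_4 = e^(-2πi/4)
= (2)·ω_4^0 + (-1)·ω_4^2 + (1)·ω_4^4 + (0)·ω_4^6

X[2] = 4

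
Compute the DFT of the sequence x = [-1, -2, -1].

X[k] = Σ(n=0 to 2) x[n] · ω_3^(nk)
where ω_3 = e^(-2πi/3)

Computing each X[k]:
X[0] = -4
X[1] = 0.5000+0.8660i
X[2] = 0.5000-0.8660i

X = [-4, 0.5000+0.8660i, 0.5000-0.8660i]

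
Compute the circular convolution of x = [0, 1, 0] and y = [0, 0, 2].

(x ⊛ y)[n] = Σ(m=0 to 2) x[m] · y[(n-m) mod 3]

Computing each output sample:
(x ⊛ y)[0] = 2
(x ⊛ y)[1] = 0
(x ⊛ y)[2] = 0

x ⊛ y = [2, 0, 0]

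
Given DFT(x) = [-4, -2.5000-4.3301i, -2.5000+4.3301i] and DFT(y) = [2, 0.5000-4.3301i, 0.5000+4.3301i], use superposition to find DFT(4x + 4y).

By linearity: DFT(4x + 4y) = 4·DFT(x) + 4·DFT(y)
= 4·[-4, -2.5000-4.3301i, -2.5000+4.3301i] + 4·[2, 0.5000-4.3301i, 0.5000+4.3301i]

Computing element-wise:
Z[0] = 4·(-4) + 4·(2) = -8
Z[1] = 4·(-2.5000-4.3301i) + 4·(0.5000-4.3301i) = -8.0000-34.6408i
Z[2] = 4·(-2.5000+4.3301i) + 4·(0.5000+4.3301i) = -8.0000+34.6408i

DFT(4x + 4y) = 4·X + 4·Y = [-8, -8.0000-34.6408i, -8.0000+34.6408i]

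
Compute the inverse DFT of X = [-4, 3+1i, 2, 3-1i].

x[n] = (1/4) Σ(k=0 to 3) X[k] · e^(2πikn/4)

Computing each x[n]:
x[0] = 1
x[1] = -2
x[2] = -2
x[3] = -1

x = [1, -2, -2, -1]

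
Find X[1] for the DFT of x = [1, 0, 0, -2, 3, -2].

X[1] = Σ(n=0 to 5) x[n] · ω_6^(1n) where ω_6 = e^(-2πi/6)
= (1)·ω_6^0 + (0)·ω_6^1 + (0)·ω_6^2 + (-2)·ω_6^3 + (3)·ω_6^4 + (-2)·ω_6^5

X[1] = 0.5000+0.8660i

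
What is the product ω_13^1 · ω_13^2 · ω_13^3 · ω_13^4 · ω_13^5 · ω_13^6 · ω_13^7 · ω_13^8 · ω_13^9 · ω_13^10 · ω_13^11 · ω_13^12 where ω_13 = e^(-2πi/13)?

The primitive 13th roots of unity are ω_13^k for k coprime to 13: k ∈ {1, 2, 3, 4, 5, 6, 7, 8, 9, 10, 11, 12}
Their product equals the constant term of the cyclotomic polynomial Φ_13(x) up to sign.
For n ≥ 3, the product of all primitive nth roots of unity is 1. (For n=1 it is 1; for n=2 it is -1.)

1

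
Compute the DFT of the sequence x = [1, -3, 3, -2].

X[k] = Σ(n=0 to 3) x[n] · ω_4^(nk)
where ω_4 = e^(-2πi/4)

Computing each X[k]:
X[0] = -1
X[1] = -2+1i
X[2] = 9
X[3] = -2-1i

X = [-1, -2+1i, 9, -2-1i]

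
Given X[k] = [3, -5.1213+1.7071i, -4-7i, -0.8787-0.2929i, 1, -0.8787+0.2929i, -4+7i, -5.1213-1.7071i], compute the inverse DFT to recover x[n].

x[n] = (1/8) Σ(k=0 to 7) X[k] · e^(2πikn/8)

Computing each x[n]:
x[0] = -2
x[1] = 1
x[2] = 1
x[3] = -1
x[4] = 1
x[5] = 3
x[6] = 2
x[7] = -2

x = [-2, 1, 1, -1, 1, 3, 2, -2]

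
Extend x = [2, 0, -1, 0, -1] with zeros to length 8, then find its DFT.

Original 5-point DFT: [0, 2.5000-0.3633i, 2.5000-1.5388i, 2.5000+1.5388i, 2.5000+0.3633i]
Zero-padded 8-point DFT provides frequency interpolation.

DFT_8([x, 0, ...]) = [0, 3+1i, 2, 3-1i, 0, 3+1i, 2, 3-1i]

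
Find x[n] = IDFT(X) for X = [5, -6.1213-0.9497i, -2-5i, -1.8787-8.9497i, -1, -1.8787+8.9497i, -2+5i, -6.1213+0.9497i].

x[n] = (1/8) Σ(k=0 to 7) X[k] · e^(2πikn/8)

Computing each x[n]:
x[0] = -2
x[1] = 3
x[2] = -1
x[3] = 2
x[4] = 2
x[5] = 1
x[6] = 3
x[7] = -3

x = [-2, 3, -1, 2, 2, 1, 3, -3]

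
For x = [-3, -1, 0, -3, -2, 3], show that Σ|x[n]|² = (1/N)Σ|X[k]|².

Time domain:
Σ|x[n]|² = |-3|² + |-1|² + |0|² + |-3|² + |-2|² + |3|² = 32.0000

Frequency domain:
(1/6)Σ|X[k]|² = (1/6)(|-6|² + |2.0000+1.7321i|² + |-6.0000+5.1962i|² + |-4|² + |-6.0000-5.1962i|² + |2.0000-1.7321i|²) = (1/6)·192.0000 = 32.0000

Both sides agree, confirming Parseval's theorem.

Σ|x[n]|² = (1/N)Σ|X[k]|² = 32.0000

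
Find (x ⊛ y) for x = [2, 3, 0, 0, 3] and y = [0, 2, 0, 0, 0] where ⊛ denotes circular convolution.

(x ⊛ y)[n] = Σ(m=0 to 4) x[m] · y[(n-m) mod 5]

Computing each output sample:
(x ⊛ y)[0] = 6
(x ⊛ y)[1] = 4
(x ⊛ y)[2] = 6
(x ⊛ y)[3] = 0
(x ⊛ y)[4] = 0

x ⊛ y = [6, 4, 6, 0, 0]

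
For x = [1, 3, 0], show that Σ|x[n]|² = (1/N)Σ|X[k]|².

Time domain:
Σ|x[n]|² = |1|² + |3|² + |0|² = 10.0000

Frequency domain:
(1/3)Σ|X[k]|² = (1/3)(|4|² + |-0.5000-2.5981i|² + |-0.5000+2.5981i|²) = (1/3)·30.0000 = 10.0000

Both sides agree, confirming Parseval's theorem.

Σ|x[n]|² = (1/N)Σ|X[k]|² = 10.0000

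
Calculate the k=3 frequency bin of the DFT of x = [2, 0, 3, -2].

X[3] = Σ(n=0 to 3) x[n] · ω_4^(3n) where ω_4 = e^(-2πi/4)
= (2)·ω_4^0 + (0)·ω_4^3 + (3)·ω_4^6 + (-2)·ω_4^9

X[3] = -1+2i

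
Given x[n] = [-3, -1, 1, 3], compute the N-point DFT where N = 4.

X[k] = Σ(n=0 to 3) x[n] · ω_4^(nk)
where ω_4 = e^(-2πi/4)

Computing each X[k]:
X[0] = 0
X[1] = -4+4i
X[2] = -4
X[3] = -4-4i

X = [0, -4+4i, -4, -4-4i]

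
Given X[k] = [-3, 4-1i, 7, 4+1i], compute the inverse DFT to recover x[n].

x[n] = (1/4) Σ(k=0 to 3) X[k] · e^(2πikn/4)

Computing each x[n]:
x[0] = 3
x[1] = -2
x[2] = -1
x[3] = -3

x = [3, -2, -1, -3]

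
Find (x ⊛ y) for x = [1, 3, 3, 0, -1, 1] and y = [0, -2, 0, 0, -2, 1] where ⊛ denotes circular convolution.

(x ⊛ y)[n] = Σ(m=0 to 5) x[m] · y[(n-m) mod 6]

Computing each output sample:
(x ⊛ y)[0] = -5
(x ⊛ y)[1] = 1
(x ⊛ y)[2] = -4
(x ⊛ y)[3] = -9
(x ⊛ y)[4] = -1
(x ⊛ y)[5] = -3

x ⊛ y = [-5, 1, -4, -9, -1, -3]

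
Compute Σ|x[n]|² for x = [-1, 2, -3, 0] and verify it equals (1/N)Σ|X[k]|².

Time domain:
Σ|x[n]|² = |-1|² + |2|² + |-3|² + |0|² = 14.0000

Frequency domain:
(1/4)Σ|X[k]|² = (1/4)(|-2|² + |2-2i|² + |-6|² + |2+2i|²) = (1/4)·56.0000 = 14.0000

Both sides agree, confirming Parseval's theorem.

Σ|x[n]|² = (1/N)Σ|X[k]|² = 14.0000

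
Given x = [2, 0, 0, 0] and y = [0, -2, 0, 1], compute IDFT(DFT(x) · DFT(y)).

(x ⊛ y)[n] = Σ(m=0 to 3) x[m] · y[(n-m) mod 4]

Computing each output sample:
(x ⊛ y)[0] = 0
(x ⊛ y)[1] = -4
(x ⊛ y)[2] = 0
(x ⊛ y)[3] = 2

x ⊛ y = [0, -4, 0, 2]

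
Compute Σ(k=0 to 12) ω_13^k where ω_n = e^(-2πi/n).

Sum of all nth roots of unity equals 0 for n > 1 (geometric series with r ≠ 1).

0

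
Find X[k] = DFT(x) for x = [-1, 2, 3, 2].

X[k] = Σ(n=0 to 3) x[n] · ω_4^(nk)
where ω_4 = e^(-2πi/4)

Computing each X[k]:
X[0] = 6
X[1] = -4
X[2] = -2
X[3] = -4

X = [6, -4, -2, -4]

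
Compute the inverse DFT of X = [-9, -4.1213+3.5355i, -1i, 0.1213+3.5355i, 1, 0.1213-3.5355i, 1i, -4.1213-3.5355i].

x[n] = (1/8) Σ(k=0 to 7) X[k] · e^(2πikn/8)

Computing each x[n]:
x[0] = -2
x[1] = -3
x[2] = -1
x[3] = -2
x[4] = 0
x[5] = 1
x[6] = -1
x[7] = -1

x = [-2, -3, -1, -2, 0, 1, -1, -1]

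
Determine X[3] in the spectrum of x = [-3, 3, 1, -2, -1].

X[3] = Σ(n=0 to 4) x[n] · ω_5^(3n) where ω_5 = e^(-2πi/5)
= (-3)·ω_5^0 + (3)·ω_5^3 + (1)·ω_5^6 + (-2)·ω_5^9 + (-1)·ω_5^12

X[3] = -4.9271-0.5020i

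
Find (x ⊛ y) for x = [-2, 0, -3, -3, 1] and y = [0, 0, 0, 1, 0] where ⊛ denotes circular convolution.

(x ⊛ y)[n] = Σ(m=0 to 4) x[m] · y[(n-m) mod 5]

Computing each output sample:
(x ⊛ y)[0] = -3
(x ⊛ y)[1] = -3
(x ⊛ y)[2] = 1
(x ⊛ y)[3] = -2
(x ⊛ y)[4] = 0

x ⊛ y = [-3, -3, 1, -2, 0]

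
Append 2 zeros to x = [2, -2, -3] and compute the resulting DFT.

Original 3-point DFT: [-3, 4.5000-0.8660i, 4.5000+0.8660i]
Zero-padded 5-point DFT provides frequency interpolation.

DFT_5([x, 0, ...]) = [-3, 3.8090+3.6655i, 2.6910-1.6776i, 2.6910+1.6776i, 3.8090-3.6655i]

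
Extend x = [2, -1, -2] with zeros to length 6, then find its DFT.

Original 3-point DFT: [-1, 3.5000-0.8660i, 3.5000+0.8660i]
Zero-padded 6-point DFT provides frequency interpolation.

DFT_6([x, 0, ...]) = [-1, 2.5000+2.5981i, 3.5000-0.8660i, 1, 3.5000+0.8660i, 2.5000-2.5981i]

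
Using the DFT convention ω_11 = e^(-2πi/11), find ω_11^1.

ω_11^1 = e^(-2πi·1/11)
= cos(-2π·1/11) + i·sin(-2π·1/11)
= cos(-2π/11) + i·sin(-2π/11)

ω_11^1 = cos(-2π/11) + i·sin(-2π/11) = 0.8413-0.5406i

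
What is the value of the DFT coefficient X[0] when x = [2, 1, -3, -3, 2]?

X[0] = Σ(n=0 to 4) x[n] · ω_5^0 = Σ x[n]
= (2) + (1) + (-3) + (-3) + (2)

X[0] = -1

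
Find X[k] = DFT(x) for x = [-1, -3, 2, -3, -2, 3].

X[k] = Σ(n=0 to 5) x[n] · ω_6^(nk)
where ω_6 = e^(-2πi/6)

Computing each X[k]:
X[0] = -4
X[1] = 2.0000+1.7321i
X[2] = -4.0000+8.6603i
X[3] = 2
X[4] = -4.0000-8.6603i
X[5] = 2.0000-1.7321i

X = [-4, 2.0000+1.7321i, -4.0000+8.6603i, 2, -4.0000-8.6603i, 2.0000-1.7321i]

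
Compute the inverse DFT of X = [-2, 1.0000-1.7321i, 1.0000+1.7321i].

x[n] = (1/3) Σ(k=0 to 2) X[k] · e^(2πikn/3)

Computing each x[n]:
x[0] = 0
x[1] = 0
x[2] = -2

x = [0, 0, -2]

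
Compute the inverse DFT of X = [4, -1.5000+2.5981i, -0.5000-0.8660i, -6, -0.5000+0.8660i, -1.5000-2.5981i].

x[n] = (1/6) Σ(k=0 to 5) X[k] · e^(2πikn/6)

Computing each x[n]:
x[0] = -1
x[1] = 1
x[2] = -1
x[3] = 2
x[4] = 1
x[5] = 2

x = [-1, 1, -1, 2, 1, 2]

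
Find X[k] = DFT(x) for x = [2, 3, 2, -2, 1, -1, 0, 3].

X[k] = Σ(n=0 to 7) x[n] · ω_8^(nk)
where ω_8 = e^(-2πi/8)

Computing each X[k]:
X[0] = 8
X[1] = 7.3640-1.2929i
X[2] = 1-1i
X[3] = -5.3640+2.7071i
X[4] = 2
X[5] = -5.3640-2.7071i
X[6] = 1+1i
X[7] = 7.3640+1.2929i

X = [8, 7.3640-1.2929i, 1-1i, -5.3640+2.7071i, 2, -5.3640-2.7071i, 1+1i, 7.3640+1.2929i]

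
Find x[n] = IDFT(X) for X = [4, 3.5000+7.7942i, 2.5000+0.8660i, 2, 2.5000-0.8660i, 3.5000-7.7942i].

x[n] = (1/6) Σ(k=0 to 5) X[k] · e^(2πikn/6)

Computing each x[n]:
x[0] = 3
x[1] = -2
x[2] = -2
x[3] = 0
x[4] = 2
x[5] = 3

x = [3, -2, -2, 0, 2, 3]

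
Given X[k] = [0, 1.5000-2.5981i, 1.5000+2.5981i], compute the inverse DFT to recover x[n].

x[n] = (1/3) Σ(k=0 to 2) X[k] · e^(2πikn/3)

Computing each x[n]:
x[0] = 1
x[1] = 1
x[2] = -2

x = [1, 1, -2]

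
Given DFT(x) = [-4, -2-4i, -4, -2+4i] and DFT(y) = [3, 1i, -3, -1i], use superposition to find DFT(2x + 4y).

By linearity: DFT(2x + 4y) = 2·DFT(x) + 4·DFT(y)
= 2·[-4, -2-4i, -4, -2+4i] + 4·[3, 1i, -3, -1i]

Computing element-wise:
Z[0] = 2·(-4) + 4·(3) = 4
Z[1] = 2·(-2-4i) + 4·(1i) = -4-4i
Z[2] = 2·(-4) + 4·(-3) = -20
Z[3] = 2·(-2+4i) + 4·(-1i) = -4+4i

DFT(2x + 4y) = 2·X + 4·Y = [4, -4-4i, -20, -4+4i]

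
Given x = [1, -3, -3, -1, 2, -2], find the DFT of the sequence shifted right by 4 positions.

Time shift by 4: X_shifted[k] = ω_6^(4k) · X[k]
Shifted x = [-3, -1, 2, -2, 1, -3]

DFT(x[n-4]) = [-6, -4.5000-2.5981i, -4.5000-0.8660i, 6, -4.5000+0.8660i, -4.5000+2.5981i]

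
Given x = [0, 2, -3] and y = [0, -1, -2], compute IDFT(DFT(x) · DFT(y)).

(x ⊛ y)[n] = Σ(m=0 to 2) x[m] · y[(n-m) mod 3]

Computing each output sample:
(x ⊛ y)[0] = -1
(x ⊛ y)[1] = 6
(x ⊛ y)[2] = -2

x ⊛ y = [-1, 6, -2]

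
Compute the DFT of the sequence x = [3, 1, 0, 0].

X[k] = Σ(n=0 to 3) x[n] · ω_4^(nk)
where ω_4 = e^(-2πi/4)

Computing each X[k]:
X[0] = 4
X[1] = 3-1i
X[2] = 2
X[3] = 3+1i

X = [4, 3-1i, 2, 3+1i]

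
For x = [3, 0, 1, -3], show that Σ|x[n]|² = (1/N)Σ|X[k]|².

Time domain:
Σ|x[n]|² = |3|² + |0|² + |1|² + |-3|² = 19.0000

Frequency domain:
(1/4)Σ|X[k]|² = (1/4)(|1|² + |2-3i|² + |7|² + |2+3i|²) = (1/4)·76.0000 = 19.0000

Both sides agree, confirming Parseval's theorem.

Σ|x[n]|² = (1/N)Σ|X[k]|² = 19.0000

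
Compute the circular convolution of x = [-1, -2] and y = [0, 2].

(x ⊛ y)[n] = Σ(m=0 to 1) x[m] · y[(n-m) mod 2]

Computing each output sample:
(x ⊛ y)[0] = -4
(x ⊛ y)[1] = -2

x ⊛ y = [-4, -2]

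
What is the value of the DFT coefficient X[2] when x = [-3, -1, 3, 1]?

X[2] = Σ(n=0 to 3) x[n] · ω_4^(2n) where ω_4 = e^(-2πi/4)
= (-3)·ω_4^0 + (-1)·ω_4^2 + (3)·ω_4^4 + (1)·ω_4^6

X[2] = 0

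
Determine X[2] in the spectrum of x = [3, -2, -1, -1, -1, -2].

X[2] = Σ(n=0 to 5) x[n] · ω_6^(2n) where ω_6 = e^(-2πi/6)
= (3)·ω_6^0 + (-2)·ω_6^2 + (-1)·ω_6^4 + (-1)·ω_6^6 + (-1)·ω_6^8 + (-2)·ω_6^10

X[2] = 5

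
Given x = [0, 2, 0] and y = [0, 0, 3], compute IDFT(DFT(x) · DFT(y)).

(x ⊛ y)[n] = Σ(m=0 to 2) x[m] · y[(n-m) mod 3]

Computing each output sample:
(x ⊛ y)[0] = 6
(x ⊛ y)[1] = 0
(x ⊛ y)[2] = 0

x ⊛ y = [6, 0, 0]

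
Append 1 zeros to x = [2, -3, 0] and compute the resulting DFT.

Original 3-point DFT: [-1, 3.5000+2.5981i, 3.5000-2.5981i]
Zero-padded 4-point DFT provides frequency interpolation.

DFT_4([x, 0, ...]) = [-1, 2+3i, 5, 2-3i]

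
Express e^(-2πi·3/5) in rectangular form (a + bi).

ω_5^3 = e^(-2πi·3/5)
= cos(-2π·3/5) + i·sin(-2π·3/5)
= cos(-6π/5) + i·sin(-6π/5)

ω_5^3 = cos(-6π/5) + i·sin(-6π/5) = -0.8090+0.5878i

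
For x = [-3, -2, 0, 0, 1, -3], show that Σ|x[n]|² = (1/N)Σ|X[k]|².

Time domain:
Σ|x[n]|² = |-3|² + |-2|² + |0|² + |0|² + |1|² + |-3|² = 23.0000

Frequency domain:
(1/6)Σ|X[k]|² = (1/6)(|-7|² + |-6|² + |-1.0000-1.7321i|² + |3|² + |-1.0000+1.7321i|² + |-6|²) = (1/6)·138.0000 = 23.0000

Both sides agree, confirming Parseval's theorem.

Σ|x[n]|² = (1/N)Σ|X[k]|² = 23.0000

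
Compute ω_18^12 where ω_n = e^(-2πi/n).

ω_18^12 = e^(-2πi·12/18)
= cos(-2π·12/18) + i·sin(-2π·12/18)
= cos(-24π/18) + i·sin(-24π/18)

ω_18^12 = cos(-24π/18) + i·sin(-24π/18) = -0.5000+0.8660i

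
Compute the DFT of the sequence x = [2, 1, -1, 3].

X[k] = Σ(n=0 to 3) x[n] · ω_4^(nk)
where ω_4 = e^(-2πi/4)

Computing each X[k]:
X[0] = 5
X[1] = 3+2i
X[2] = -3
X[3] = 3-2i

X = [5, 3+2i, -3, 3-2i]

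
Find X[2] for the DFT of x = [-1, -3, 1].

X[2] = Σ(n=0 to 2) x[n] · ω_3^(2n) where ω_3 = e^(-2πi/3)
= (-1)·ω_3^0 + (-3)·ω_3^2 + (1)·ω_3^4

X[2] = -3.4641i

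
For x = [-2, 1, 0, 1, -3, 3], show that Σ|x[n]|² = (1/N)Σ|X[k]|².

Time domain:
Σ|x[n]|² = |-2|² + |1|² + |0|² + |1|² + |-3|² + |3|² = 24.0000

Frequency domain:
(1/6)Σ|X[k]|² = (1/6)(|0|² + |0.5000-0.8660i|² + |-1.5000+4.3301i|² + |-10|² + |-1.5000-4.3301i|² + |0.5000+0.8660i|²) = (1/6)·144.0000 = 24.0000

Both sides agree, confirming Parseval's theorem.

Σ|x[n]|² = (1/N)Σ|X[k]|² = 24.0000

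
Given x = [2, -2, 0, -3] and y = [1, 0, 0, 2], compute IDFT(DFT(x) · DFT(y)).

(x ⊛ y)[n] = Σ(m=0 to 3) x[m] · y[(n-m) mod 4]

Computing each output sample:
(x ⊛ y)[0] = -2
(x ⊛ y)[1] = -2
(x ⊛ y)[2] = -6
(x ⊛ y)[3] = 1

x ⊛ y = [-2, -2, -6, 1]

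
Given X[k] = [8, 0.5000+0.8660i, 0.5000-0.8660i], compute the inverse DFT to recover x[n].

x[n] = (1/3) Σ(k=0 to 2) X[k] · e^(2πikn/3)

Computing each x[n]:
x[0] = 3
x[1] = 2
x[2] = 3

x = [3, 2, 3]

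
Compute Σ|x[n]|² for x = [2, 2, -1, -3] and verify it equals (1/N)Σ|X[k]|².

Time domain:
Σ|x[n]|² = |2|² + |2|² + |-1|² + |-3|² = 18.0000

Frequency domain:
(1/4)Σ|X[k]|² = (1/4)(|0|² + |3-5i|² + |2|² + |3+5i|²) = (1/4)·72.0000 = 18.0000

Both sides agree, confirming Parseval's theorem.

Σ|x[n]|² = (1/N)Σ|X[k]|² = 18.0000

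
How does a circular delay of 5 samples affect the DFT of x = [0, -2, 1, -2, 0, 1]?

Time shift by 5: X_shifted[k] = ω_6^(5k) · X[k]
Shifted x = [-2, 1, -2, 0, 1, 0]

DFT(x[n-5]) = [-2, -1.0000+1.7321i, -2.0000-3.4641i, -4, -2.0000+3.4641i, -1.0000-1.7321i]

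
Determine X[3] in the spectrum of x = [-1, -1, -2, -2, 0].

X[3] = Σ(n=0 to 4) x[n] · ω_5^(3n) where ω_5 = e^(-2πi/5)
= (-1)·ω_5^0 + (-1)·ω_5^3 + (-2)·ω_5^6 + (-2)·ω_5^9 + (0)·ω_5^12

X[3] = -1.4271-0.5878i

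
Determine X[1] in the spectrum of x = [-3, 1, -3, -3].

X[1] = Σ(n=0 to 3) x[n] · ω_4^(1n) where ω_4 = e^(-2πi/4)
= (-3)·ω_4^0 + (1)·ω_4^1 + (-3)·ω_4^2 + (-3)·ω_4^3

X[1] = -4i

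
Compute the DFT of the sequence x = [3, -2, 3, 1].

X[k] = Σ(n=0 to 3) x[n] · ω_4^(nk)
where ω_4 = e^(-2πi/4)

Computing each X[k]:
X[0] = 5
X[1] = 3i
X[2] = 7
X[3] = -3i

X = [5, 3i, 7, -3i]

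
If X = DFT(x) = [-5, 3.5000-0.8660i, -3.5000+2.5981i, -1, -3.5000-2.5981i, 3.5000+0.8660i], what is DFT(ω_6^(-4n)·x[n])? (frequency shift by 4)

Modulation property: DFT(ω_6^(-4n)·x[n]) = X[(k-4) mod 6], so circularly shift X by 4 positions.

X[k-4] = [-3.5000+2.5981i, -1, -3.5000-2.5981i, 3.5000+0.8660i, -5, 3.5000-0.8660i]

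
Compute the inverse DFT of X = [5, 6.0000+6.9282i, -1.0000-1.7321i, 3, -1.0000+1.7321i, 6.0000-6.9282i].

x[n] = (1/6) Σ(k=0 to 5) X[k] · e^(2πikn/6)

Computing each x[n]:
x[0] = 3
x[1] = 0
x[2] = -2
x[3] = -2
x[4] = 3
x[5] = 3

x = [3, 0, -2, -2, 3, 3]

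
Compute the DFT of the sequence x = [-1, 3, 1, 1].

X[k] = Σ(n=0 to 3) x[n] · ω_4^(nk)
where ω_4 = e^(-2πi/4)

Computing each X[k]:
X[0] = 4
X[1] = -2-2i
X[2] = -4
X[3] = -2+2i

X = [4, -2-2i, -4, -2+2i]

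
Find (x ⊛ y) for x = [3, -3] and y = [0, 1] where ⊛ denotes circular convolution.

(x ⊛ y)[n] = Σ(m=0 to 1) x[m] · y[(n-m) mod 2]

Computing each output sample:
(x ⊛ y)[0] = -3
(x ⊛ y)[1] = 3

x ⊛ y = [-3, 3]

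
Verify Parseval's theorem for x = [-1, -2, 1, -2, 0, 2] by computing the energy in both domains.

Time domain:
Σ|x[n]|² = |-1|² + |-2|² + |1|² + |-2|² + |0|² + |2|² = 14.0000

Frequency domain:
(1/6)Σ|X[k]|² = (1/6)(|-2|² + |0.5000+2.5981i|² + |-3.5000+4.3301i|² + |2|² + |-3.5000-4.3301i|² + |0.5000-2.5981i|²) = (1/6)·84.0000 = 14.0000

Both sides agree, confirming Parseval's theorem.

Σ|x[n]|² = (1/N)Σ|X[k]|² = 14.0000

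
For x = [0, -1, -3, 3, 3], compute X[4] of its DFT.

X[4] = Σ(n=0 to 4) x[n] · ω_5^(4n) where ω_5 = e^(-2πi/5)
= (0)·ω_5^0 + (-1)·ω_5^4 + (-3)·ω_5^8 + (3)·ω_5^12 + (3)·ω_5^16

X[4] = 0.6180-7.3309i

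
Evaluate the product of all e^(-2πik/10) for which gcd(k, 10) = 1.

The primitive 10th roots of unity are ω_10^k for k coprime to 10: k ∈ {1, 3, 7, 9}
Their product equals the constant term of the cyclotomic polynomial Φ_10(x) up to sign.
For n ≥ 3, the product of all primitive nth roots of unity is 1. (For n=1 it is 1; for n=2 it is -1.)

1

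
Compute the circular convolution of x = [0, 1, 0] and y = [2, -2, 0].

(x ⊛ y)[n] = Σ(m=0 to 2) x[m] · y[(n-m) mod 3]

Computing each output sample:
(x ⊛ y)[0] = 0
(x ⊛ y)[1] = 2
(x ⊛ y)[2] = -2

x ⊛ y = [0, 2, -2]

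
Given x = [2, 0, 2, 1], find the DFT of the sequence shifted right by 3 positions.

Time shift by 3: X_shifted[k] = ω_4^(3k) · X[k]
Shifted x = [0, 2, 1, 2]

DFT(x[n-3]) = [5, -1, -3, -1]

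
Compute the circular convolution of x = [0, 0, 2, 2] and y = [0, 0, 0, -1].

(x ⊛ y)[n] = Σ(m=0 to 3) x[m] · y[(n-m) mod 4]

Computing each output sample:
(x ⊛ y)[0] = 0
(x ⊛ y)[1] = -2
(x ⊛ y)[2] = -2
(x ⊛ y)[3] = 0

x ⊛ y = [0, -2, -2, 0]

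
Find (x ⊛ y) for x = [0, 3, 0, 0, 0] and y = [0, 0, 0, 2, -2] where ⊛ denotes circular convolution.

(x ⊛ y)[n] = Σ(m=0 to 4) x[m] · y[(n-m) mod 5]

Computing each output sample:
(x ⊛ y)[0] = -6
(x ⊛ y)[1] = 0
(x ⊛ y)[2] = 0
(x ⊛ y)[3] = 0
(x ⊛ y)[4] = 6

x ⊛ y = [-6, 0, 0, 0, 6]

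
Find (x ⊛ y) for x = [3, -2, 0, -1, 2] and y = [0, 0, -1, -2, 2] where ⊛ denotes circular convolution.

(x ⊛ y)[n] = Σ(m=0 to 4) x[m] · y[(n-m) mod 5]

Computing each output sample:
(x ⊛ y)[0] = -3
(x ⊛ y)[1] = 0
(x ⊛ y)[2] = -9
(x ⊛ y)[3] = 0
(x ⊛ y)[4] = 10

x ⊛ y = [-3, 0, -9, 0, 10]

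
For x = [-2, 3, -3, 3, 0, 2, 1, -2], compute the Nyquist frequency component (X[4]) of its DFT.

X[4] = Σ(n=0 to 7) x[n] · ω_8^(4n) where ω_8 = e^(-2πi/8)
= (-2)·ω_8^0 + (3)·ω_8^4 + (-3)·ω_8^8 + (3)·ω_8^12 + (0)·ω_8^16 + (2)·ω_8^20 + (1)·ω_8^24 + (-2)·ω_8^28

X[4] = -10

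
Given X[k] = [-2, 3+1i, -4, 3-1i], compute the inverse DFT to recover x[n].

x[n] = (1/4) Σ(k=0 to 3) X[k] · e^(2πikn/4)

Computing each x[n]:
x[0] = 0
x[1] = 0
x[2] = -3
x[3] = 1

x = [0, 0, -3, 1]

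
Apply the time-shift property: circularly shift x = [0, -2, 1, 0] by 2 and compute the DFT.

Time shift by 2: X_shifted[k] = ω_4^(2k) · X[k]
Shifted x = [1, 0, 0, -2]

DFT(x[n-2]) = [-1, 1-2i, 3, 1+2i]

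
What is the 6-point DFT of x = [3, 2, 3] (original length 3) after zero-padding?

Original 3-point DFT: [8, 0.5000+0.8660i, 0.5000-0.8660i]
Zero-padded 6-point DFT provides frequency interpolation.

DFT_6([x, 0, ...]) = [8, 2.5000-4.3301i, 0.5000+0.8660i, 4, 0.5000-0.8660i, 2.5000+4.3301i]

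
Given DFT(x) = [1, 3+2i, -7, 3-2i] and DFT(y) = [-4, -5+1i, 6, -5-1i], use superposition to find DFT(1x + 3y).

By linearity: DFT(1x + 3y) = 1·DFT(x) + 3·DFT(y)
= 1·[1, 3+2i, -7, 3-2i] + 3·[-4, -5+1i, 6, -5-1i]

Computing element-wise:
Z[0] = 1·(1) + 3·(-4) = -11
Z[1] = 1·(3+2i) + 3·(-5+1i) = -12+5i
Z[2] = 1·(-7) + 3·(6) = 11
Z[3] = 1·(3-2i) + 3·(-5-1i) = -12-5i

DFT(1x + 3y) = 1·X + 3·Y = [-11, -12+5i, 11, -12-5i]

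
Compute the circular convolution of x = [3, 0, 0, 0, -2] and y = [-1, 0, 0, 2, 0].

(x ⊛ y)[n] = Σ(m=0 to 4) x[m] · y[(n-m) mod 5]

Computing each output sample:
(x ⊛ y)[0] = -3
(x ⊛ y)[1] = 0
(x ⊛ y)[2] = -4
(x ⊛ y)[3] = 6
(x ⊛ y)[4] = 2

x ⊛ y = [-3, 0, -4, 6, 2]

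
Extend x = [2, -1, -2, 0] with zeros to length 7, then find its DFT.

Original 4-point DFT: [-1, 4+1i, 1, 4-1i]
Zero-padded 7-point DFT provides frequency interpolation.

DFT_7([x, 0, ...]) = [-1, 1.8216+2.7317i, 4.0245+0.1072i, 1.6540-1.1298i, 1.6540+1.1298i, 4.0245-0.1072i, 1.8216-2.7317i]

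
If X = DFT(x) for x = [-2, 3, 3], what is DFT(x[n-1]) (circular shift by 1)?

Time shift by 1: X_shifted[k] = ω_3^(1k) · X[k]
Shifted x = [3, -2, 3]

DFT(x[n-1]) = [4, 2.5000+4.3301i, 2.5000-4.3301i]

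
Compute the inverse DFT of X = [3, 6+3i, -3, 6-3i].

x[n] = (1/4) Σ(k=0 to 3) X[k] · e^(2πikn/4)

Computing each x[n]:
x[0] = 3
x[1] = 0
x[2] = -3
x[3] = 3

x = [3, 0, -3, 3]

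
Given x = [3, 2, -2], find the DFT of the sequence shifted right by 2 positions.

Time shift by 2: X_shifted[k] = ω_3^(2k) · X[k]
Shifted x = [2, -2, 3]

DFT(x[n-2]) = [3, 1.5000+4.3301i, 1.5000-4.3301i]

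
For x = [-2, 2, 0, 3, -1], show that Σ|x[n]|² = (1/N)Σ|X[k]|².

Time domain:
Σ|x[n]|² = |-2|² + |2|² + |0|² + |3|² + |-1|² = 18.0000

Frequency domain:
(1/5)Σ|X[k]|² = (1/5)(|2|² + |-4.1180-1.0898i|² + |-1.8820-4.6165i|² + |-1.8820+4.6165i|² + |-4.1180+1.0898i|²) = (1/5)·90.0000 = 18.0000

Both sides agree, confirming Parseval's theorem.

Σ|x[n]|² = (1/N)Σ|X[k]|² = 18.0000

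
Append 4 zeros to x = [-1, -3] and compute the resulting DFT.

Original 2-point DFT: [-4, 2]
Zero-padded 6-point DFT provides frequency interpolation.

DFT_6([x, 0, ...]) = [-4, -2.5000+2.5981i, 0.5000+2.5981i, 2, 0.5000-2.5981i, -2.5000-2.5981i]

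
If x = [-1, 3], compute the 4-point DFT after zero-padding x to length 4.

Original 2-point DFT: [2, -4]
Zero-padded 4-point DFT provides frequency interpolation.

DFT_4([x, 0, ...]) = [2, -1-3i, -4, -1+3i]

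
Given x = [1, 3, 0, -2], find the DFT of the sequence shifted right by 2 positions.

Time shift by 2: X_shifted[k] = ω_4^(2k) · X[k]
Shifted x = [0, -2, 1, 3]

DFT(x[n-2]) = [2, -1+5i, 0, -1-5i]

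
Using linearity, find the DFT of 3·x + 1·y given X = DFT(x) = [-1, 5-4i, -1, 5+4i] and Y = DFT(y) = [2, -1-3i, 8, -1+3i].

By linearity: DFT(3x + 1y) = 3·DFT(x) + 1·DFT(y)
= 3·[-1, 5-4i, -1, 5+4i] + 1·[2, -1-3i, 8, -1+3i]

Computing element-wise:
Z[0] = 3·(-1) + 1·(2) = -1
Z[1] = 3·(5-4i) + 1·(-1-3i) = 14-15i
Z[2] = 3·(-1) + 1·(8) = 5
Z[3] = 3·(5+4i) + 1·(-1+3i) = 14+15i

DFT(3x + 1y) = 3·X + 1·Y = [-1, 14-15i, 5, 14+15i]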